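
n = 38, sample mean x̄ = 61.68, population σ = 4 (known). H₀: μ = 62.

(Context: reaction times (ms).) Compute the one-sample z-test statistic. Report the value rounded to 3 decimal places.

SE = σ/√n = 4/√38 = 0.6489
z = (x̄−μ₀)/SE = (61.68−62)/0.6489 = -0.4932

test statistic = -0.493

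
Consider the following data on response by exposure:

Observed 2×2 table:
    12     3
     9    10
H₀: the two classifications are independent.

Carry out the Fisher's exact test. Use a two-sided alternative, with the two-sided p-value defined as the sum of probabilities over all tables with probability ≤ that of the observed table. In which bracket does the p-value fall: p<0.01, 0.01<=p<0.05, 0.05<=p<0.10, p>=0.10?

p-value bracket: 0.05<=p<0.10

Margins: r₁=15, r₂=19, c₁=21, c₂=13, n=34
p_obs = C(15,12)·C(19,9)/C(34,21); sum pmf over tables with pmf ≤ p_obs
p-value (two-sided) = 0.07899
→ bracket: 0.05<=p<0.10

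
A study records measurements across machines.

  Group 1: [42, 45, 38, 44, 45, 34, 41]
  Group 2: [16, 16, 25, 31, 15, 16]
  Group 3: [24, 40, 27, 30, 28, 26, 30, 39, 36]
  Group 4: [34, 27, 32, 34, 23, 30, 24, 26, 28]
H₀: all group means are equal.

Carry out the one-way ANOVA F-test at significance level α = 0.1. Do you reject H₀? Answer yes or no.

Group means [41.29, 19.83, 31.11, 28.67], grand mean 30.516
SSB = Σnᵢ(x̄ᵢ−x̄)² = 1530.591; SSW = ΣΣ(x−x̄ᵢ)² = 723.151
MSB = 1530.591/3 = 510.1970; MSW = 723.151/27 = 26.7834
F = MSB/MSW = 19.0490
df = (3, 27)
p-value (upper-tail) = 0.00000
At α=0.1: p < α → reject H₀

reject H₀: yes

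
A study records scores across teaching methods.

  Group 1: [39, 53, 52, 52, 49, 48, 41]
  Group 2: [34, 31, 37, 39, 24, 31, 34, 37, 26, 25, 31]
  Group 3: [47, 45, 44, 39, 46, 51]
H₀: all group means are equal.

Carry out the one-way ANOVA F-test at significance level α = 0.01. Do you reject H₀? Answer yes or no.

reject H₀: yes

Group means [47.71, 31.73, 45.33], grand mean 39.792
SSB = Σnᵢ(x̄ᵢ−x̄)² = 1339.015; SSW = ΣΣ(x−x̄ᵢ)² = 522.944
MSB = 1339.015/2 = 669.5073; MSW = 522.944/21 = 24.9021
F = MSB/MSW = 26.8856
df = (2, 21)
p-value (upper-tail) = 0.00000
At α=0.01: p < α → reject H₀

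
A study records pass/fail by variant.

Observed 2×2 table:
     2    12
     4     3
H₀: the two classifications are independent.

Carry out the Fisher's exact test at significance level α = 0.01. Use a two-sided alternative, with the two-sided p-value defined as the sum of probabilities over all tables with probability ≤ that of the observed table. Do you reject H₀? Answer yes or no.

reject H₀: no

Margins: r₁=14, r₂=7, c₁=6, c₂=15, n=21
p_obs = C(14,2)·C(7,4)/C(21,6); sum pmf over tables with pmf ≤ p_obs
p-value (two-sided) = 0.11958
At α=0.01: p ≥ α → fail to reject H₀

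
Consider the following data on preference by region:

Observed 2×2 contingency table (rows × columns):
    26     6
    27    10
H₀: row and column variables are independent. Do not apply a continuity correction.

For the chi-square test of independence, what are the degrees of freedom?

degrees of freedom = 1

df = (r−1)(c−1) = (2−1)·(2−1) = 1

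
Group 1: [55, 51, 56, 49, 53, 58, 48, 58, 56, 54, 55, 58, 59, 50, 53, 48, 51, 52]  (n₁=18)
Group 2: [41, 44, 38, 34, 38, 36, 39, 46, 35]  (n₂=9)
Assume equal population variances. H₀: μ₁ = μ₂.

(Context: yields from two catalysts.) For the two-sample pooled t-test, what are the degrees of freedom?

df = n₁ + n₂ − 2 = 18 + 9 − 2 = 25

degrees of freedom = 25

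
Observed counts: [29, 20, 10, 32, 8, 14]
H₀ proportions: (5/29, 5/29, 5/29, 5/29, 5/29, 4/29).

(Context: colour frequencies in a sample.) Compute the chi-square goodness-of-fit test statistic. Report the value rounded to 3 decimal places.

test statistic = 24.250

n = 113; E_i = n·p_i = [19.48, 19.48, 19.48, 19.48, 19.48, 15.59]
χ² = (29−19.48)²/19.48 + (20−19.48)²/19.48 + (10−19.48)²/19.48 + (32−19.48)²/19.48 + (8−19.48)²/19.48 + (14−15.59)²/15.59 = 24.2496
df = 5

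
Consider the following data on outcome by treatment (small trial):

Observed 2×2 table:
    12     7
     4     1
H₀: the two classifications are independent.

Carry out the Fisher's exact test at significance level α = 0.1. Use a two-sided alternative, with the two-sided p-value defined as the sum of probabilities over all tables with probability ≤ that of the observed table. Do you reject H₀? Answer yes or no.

reject H₀: no

Margins: r₁=19, r₂=5, c₁=16, c₂=8, n=24
p_obs = C(19,12)·C(5,4)/C(24,16); sum pmf over tables with pmf ≤ p_obs
p-value (two-sided) = 0.63109
At α=0.1: p ≥ α → fail to reject H₀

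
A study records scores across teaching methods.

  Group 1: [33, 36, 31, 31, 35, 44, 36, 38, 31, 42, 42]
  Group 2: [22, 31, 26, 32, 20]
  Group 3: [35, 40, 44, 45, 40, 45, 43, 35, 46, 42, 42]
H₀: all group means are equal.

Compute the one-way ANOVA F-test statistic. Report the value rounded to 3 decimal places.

Group means [36.27, 26.20, 41.55], grand mean 36.556
SSB = Σnᵢ(x̄ᵢ−x̄)² = 810.958; SSW = ΣΣ(x−x̄ᵢ)² = 479.709
MSB = 810.958/2 = 405.4788; MSW = 479.709/24 = 19.9879
F = MSB/MSW = 20.2862
df = (2, 24)

test statistic = 20.286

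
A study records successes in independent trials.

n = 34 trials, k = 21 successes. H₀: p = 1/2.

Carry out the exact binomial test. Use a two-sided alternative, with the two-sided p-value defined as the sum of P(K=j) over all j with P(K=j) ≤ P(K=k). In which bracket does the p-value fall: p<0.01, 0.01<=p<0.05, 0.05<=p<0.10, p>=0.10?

p-value bracket: p>=0.10

Exact binomial: n=34, k=21, p₀=1/2=0.5000
P(X=j) = C(n,j)·p₀^j·(1−p₀)^(n−j); p = Σ P(X=j) over j with P(X=j) ≤ P(X=21)
p-value (two-sided) = 0.22948
→ bracket: p>=0.10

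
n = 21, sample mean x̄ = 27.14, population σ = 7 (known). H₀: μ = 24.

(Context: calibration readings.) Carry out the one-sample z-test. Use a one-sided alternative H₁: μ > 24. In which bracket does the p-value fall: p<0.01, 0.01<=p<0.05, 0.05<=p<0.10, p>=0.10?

p-value bracket: 0.01<=p<0.05

SE = σ/√n = 7/√21 = 1.5275
z = (x̄−μ₀)/SE = (27.14−24)/1.5275 = 2.0556
p-value (one-sided, H₁ greater) = 0.01991
→ bracket: 0.01<=p<0.05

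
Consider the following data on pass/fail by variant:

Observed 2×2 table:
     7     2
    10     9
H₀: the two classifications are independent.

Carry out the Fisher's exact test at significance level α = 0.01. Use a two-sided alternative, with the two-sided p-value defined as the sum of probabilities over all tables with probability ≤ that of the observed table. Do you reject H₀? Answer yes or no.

Margins: r₁=9, r₂=19, c₁=17, c₂=11, n=28
p_obs = C(9,7)·C(19,10)/C(28,17); sum pmf over tables with pmf ≤ p_obs
p-value (two-sided) = 0.24950
At α=0.01: p ≥ α → fail to reject H₀

reject H₀: no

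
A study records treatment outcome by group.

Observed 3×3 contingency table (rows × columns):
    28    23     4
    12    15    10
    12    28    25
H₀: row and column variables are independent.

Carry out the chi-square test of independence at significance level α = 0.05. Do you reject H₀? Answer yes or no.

reject H₀: yes

Row totals [55, 37, 65], col totals [52, 66, 39], n=157
χ² = (28−18.22)²/18.22 + (23−23.12)²/23.12 + (4−13.66)²/13.66 + (12−12.25)²/12.25 + (15−15.55)²/15.55 + (10−9.19)²/9.19 + (12−21.53)²/21.53 + (28−27.32)²/27.32 + (25−16.15)²/16.15 = 21.2734
df = 4
p-value (upper-tail) = 0.00028
At α=0.05: p < α → reject H₀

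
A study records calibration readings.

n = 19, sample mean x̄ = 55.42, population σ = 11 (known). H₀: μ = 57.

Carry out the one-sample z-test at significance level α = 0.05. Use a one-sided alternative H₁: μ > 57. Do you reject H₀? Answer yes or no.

SE = σ/√n = 11/√19 = 2.5236
z = (x̄−μ₀)/SE = (55.42−57)/2.5236 = -0.6261
p-value (one-sided, H₁ greater) = 0.73437
At α=0.05: p ≥ α → fail to reject H₀

reject H₀: no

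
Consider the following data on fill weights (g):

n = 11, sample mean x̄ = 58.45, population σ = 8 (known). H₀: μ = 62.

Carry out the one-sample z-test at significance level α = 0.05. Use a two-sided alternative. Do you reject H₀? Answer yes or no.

SE = σ/√n = 8/√11 = 2.4121
z = (x̄−μ₀)/SE = (58.45−62)/2.4121 = -1.4718
p-value (two-sided) = 0.14109
At α=0.05: p ≥ α → fail to reject H₀

reject H₀: no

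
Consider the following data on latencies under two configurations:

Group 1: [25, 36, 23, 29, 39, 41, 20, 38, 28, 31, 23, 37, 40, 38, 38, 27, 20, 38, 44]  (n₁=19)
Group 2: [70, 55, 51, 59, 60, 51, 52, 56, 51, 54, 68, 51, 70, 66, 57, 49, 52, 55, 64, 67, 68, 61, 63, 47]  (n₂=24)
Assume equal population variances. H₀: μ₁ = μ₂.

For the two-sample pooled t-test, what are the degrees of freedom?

degrees of freedom = 41

df = n₁ + n₂ − 2 = 19 + 24 − 2 = 41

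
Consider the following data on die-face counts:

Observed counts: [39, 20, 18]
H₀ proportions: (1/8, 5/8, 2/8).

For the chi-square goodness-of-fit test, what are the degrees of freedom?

degrees of freedom = 2

df = k − 1 = 3 − 1 = 2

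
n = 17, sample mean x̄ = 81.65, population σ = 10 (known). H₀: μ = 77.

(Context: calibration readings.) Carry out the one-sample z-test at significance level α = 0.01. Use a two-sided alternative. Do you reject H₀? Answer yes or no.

reject H₀: no

SE = σ/√n = 10/√17 = 2.4254
z = (x̄−μ₀)/SE = (81.65−77)/2.4254 = 1.9172
p-value (two-sided) = 0.05521
At α=0.01: p ≥ α → fail to reject H₀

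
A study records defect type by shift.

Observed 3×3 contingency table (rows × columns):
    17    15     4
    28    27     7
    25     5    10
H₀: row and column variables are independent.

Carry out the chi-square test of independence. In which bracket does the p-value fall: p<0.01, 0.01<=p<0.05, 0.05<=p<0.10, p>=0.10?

p-value bracket: 0.01<=p<0.05

Row totals [36, 62, 40], col totals [70, 47, 21], n=138
χ² = (17−18.26)²/18.26 + (15−12.26)²/12.26 + (4−5.48)²/5.48 + (28−31.45)²/31.45 + (27−21.12)²/21.12 + (7−9.43)²/9.43 + (25−20.29)²/20.29 + (5−13.62)²/13.62 + (10−6.09)²/6.09 = 12.8114
df = 4
p-value (upper-tail) = 0.01224
→ bracket: 0.01<=p<0.05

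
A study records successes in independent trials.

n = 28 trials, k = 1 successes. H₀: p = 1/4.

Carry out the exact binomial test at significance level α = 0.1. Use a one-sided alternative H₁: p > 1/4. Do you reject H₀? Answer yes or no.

Exact binomial: n=28, k=1, p₀=1/4=0.2500
P(X≥1) from Σ C(n,i)·p₀^i·(1−p₀)^(n−i)
p-value (one-sided, H₁ greater) = 0.99968
At α=0.1: p ≥ α → fail to reject H₀

reject H₀: no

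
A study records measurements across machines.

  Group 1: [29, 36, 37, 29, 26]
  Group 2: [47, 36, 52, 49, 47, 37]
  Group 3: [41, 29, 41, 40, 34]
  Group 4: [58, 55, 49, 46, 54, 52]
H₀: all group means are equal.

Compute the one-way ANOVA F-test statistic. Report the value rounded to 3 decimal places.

test statistic = 15.874

Group means [31.40, 44.67, 37.00, 52.33], grand mean 42.000
SSB = Σnᵢ(x̄ᵢ−x̄)² = 1370.133; SSW = ΣΣ(x−x̄ᵢ)² = 517.867
MSB = 1370.133/3 = 456.7111; MSW = 517.867/18 = 28.7704
F = MSB/MSW = 15.8744
df = (3, 18)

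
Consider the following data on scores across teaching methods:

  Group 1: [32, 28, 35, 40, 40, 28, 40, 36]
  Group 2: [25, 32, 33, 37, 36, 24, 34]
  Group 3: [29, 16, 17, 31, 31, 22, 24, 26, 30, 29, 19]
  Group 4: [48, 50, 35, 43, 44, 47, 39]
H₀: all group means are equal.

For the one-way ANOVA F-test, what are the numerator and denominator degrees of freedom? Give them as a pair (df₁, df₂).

degrees of freedom = [3, 29]

k = 4 groups, N = 33 total
df = (k−1, N−k) = (4−1, 33−4) = (3, 29)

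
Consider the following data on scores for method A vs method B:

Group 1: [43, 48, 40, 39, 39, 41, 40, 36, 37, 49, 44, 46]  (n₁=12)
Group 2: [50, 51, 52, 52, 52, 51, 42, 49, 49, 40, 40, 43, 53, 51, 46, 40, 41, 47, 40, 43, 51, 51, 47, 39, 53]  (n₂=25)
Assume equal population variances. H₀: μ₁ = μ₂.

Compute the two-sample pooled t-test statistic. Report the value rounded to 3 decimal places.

x̄₁=41.833, s₁=4.196, n₁=12
x̄₂=46.920, s₂=4.991, n₂=25
s_p² = [11·4.196² + 24·4.991²]/35 = 22.6145
SE = √(s_p²·(1/12+1/25)) = 1.6701
t = (41.833−46.920)/1.6701 = -3.0458
df = 35

test statistic = -3.046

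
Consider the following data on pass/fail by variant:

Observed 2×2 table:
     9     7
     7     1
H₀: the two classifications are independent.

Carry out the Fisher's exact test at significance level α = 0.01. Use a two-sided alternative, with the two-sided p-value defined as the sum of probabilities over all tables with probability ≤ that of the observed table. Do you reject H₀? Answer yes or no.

reject H₀: no

Margins: r₁=16, r₂=8, c₁=16, c₂=8, n=24
p_obs = C(16,9)·C(8,7)/C(24,16); sum pmf over tables with pmf ≤ p_obs
p-value (two-sided) = 0.18932
At α=0.01: p ≥ α → fail to reject H₀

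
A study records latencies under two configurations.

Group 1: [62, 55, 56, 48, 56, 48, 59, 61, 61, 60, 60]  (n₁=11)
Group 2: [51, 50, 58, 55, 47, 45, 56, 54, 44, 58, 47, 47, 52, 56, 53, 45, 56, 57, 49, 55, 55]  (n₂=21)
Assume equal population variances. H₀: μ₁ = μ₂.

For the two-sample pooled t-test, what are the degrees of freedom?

df = n₁ + n₂ − 2 = 11 + 21 − 2 = 30

degrees of freedom = 30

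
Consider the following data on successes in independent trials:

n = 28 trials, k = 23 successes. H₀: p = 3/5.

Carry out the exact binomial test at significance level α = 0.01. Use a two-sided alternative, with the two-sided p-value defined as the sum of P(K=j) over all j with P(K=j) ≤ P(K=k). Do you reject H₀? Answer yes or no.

reject H₀: no

Exact binomial: n=28, k=23, p₀=3/5=0.6000
P(X=j) = C(n,j)·p₀^j·(1−p₀)^(n−j); p = Σ P(X=j) over j with P(X=j) ≤ P(X=23)
p-value (two-sided) = 0.01927
At α=0.01: p ≥ α → fail to reject H₀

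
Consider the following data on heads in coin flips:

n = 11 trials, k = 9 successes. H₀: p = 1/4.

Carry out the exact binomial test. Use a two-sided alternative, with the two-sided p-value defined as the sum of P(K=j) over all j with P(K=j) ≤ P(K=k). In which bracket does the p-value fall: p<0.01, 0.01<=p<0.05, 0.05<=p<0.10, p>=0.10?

Exact binomial: n=11, k=9, p₀=1/4=0.2500
P(X=j) = C(n,j)·p₀^j·(1−p₀)^(n−j); p = Σ P(X=j) over j with P(X=j) ≤ P(X=9)
p-value (two-sided) = 0.00013
→ bracket: p<0.01

p-value bracket: p<0.01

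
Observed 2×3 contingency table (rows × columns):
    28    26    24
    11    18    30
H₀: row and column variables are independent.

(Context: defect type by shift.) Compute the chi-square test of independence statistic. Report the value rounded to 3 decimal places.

test statistic = 7.032

Row totals [78, 59], col totals [39, 44, 54], n=137
χ² = (28−22.20)²/22.20 + (26−25.05)²/25.05 + (24−30.74)²/30.74 + (11−16.80)²/16.80 + (18−18.95)²/18.95 + (30−23.26)²/23.26 = 7.0317
df = 2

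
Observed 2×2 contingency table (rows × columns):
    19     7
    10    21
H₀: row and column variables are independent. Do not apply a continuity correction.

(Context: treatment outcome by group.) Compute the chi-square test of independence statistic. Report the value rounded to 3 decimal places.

test statistic = 9.427

Row totals [26, 31], col totals [29, 28], n=57
χ² = (19−13.23)²/13.23 + (7−12.77)²/12.77 + (10−15.77)²/15.77 + (21−15.23)²/15.23 = 9.4270
df = 1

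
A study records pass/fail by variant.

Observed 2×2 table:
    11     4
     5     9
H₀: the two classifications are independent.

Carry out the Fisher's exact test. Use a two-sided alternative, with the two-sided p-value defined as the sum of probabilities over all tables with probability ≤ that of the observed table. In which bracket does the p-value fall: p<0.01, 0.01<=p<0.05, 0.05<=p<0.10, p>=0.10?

p-value bracket: 0.05<=p<0.10

Margins: r₁=15, r₂=14, c₁=16, c₂=13, n=29
p_obs = C(15,11)·C(14,5)/C(29,16); sum pmf over tables with pmf ≤ p_obs
p-value (two-sided) = 0.06560
→ bracket: 0.05<=p<0.10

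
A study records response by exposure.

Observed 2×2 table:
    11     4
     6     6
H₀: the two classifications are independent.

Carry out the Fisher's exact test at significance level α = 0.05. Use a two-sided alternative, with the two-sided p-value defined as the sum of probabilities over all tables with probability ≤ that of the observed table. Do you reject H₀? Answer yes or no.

Margins: r₁=15, r₂=12, c₁=17, c₂=10, n=27
p_obs = C(15,11)·C(12,6)/C(27,17); sum pmf over tables with pmf ≤ p_obs
p-value (two-sided) = 0.25660
At α=0.05: p ≥ α → fail to reject H₀

reject H₀: no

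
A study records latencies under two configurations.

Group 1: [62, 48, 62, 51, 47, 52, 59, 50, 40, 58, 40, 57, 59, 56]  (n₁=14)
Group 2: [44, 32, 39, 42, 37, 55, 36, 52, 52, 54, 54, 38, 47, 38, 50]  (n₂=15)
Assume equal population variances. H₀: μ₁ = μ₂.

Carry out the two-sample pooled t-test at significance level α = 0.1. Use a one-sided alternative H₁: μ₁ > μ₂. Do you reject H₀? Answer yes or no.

x̄₁=52.929, s₁=7.322, n₁=14
x̄₂=44.667, s₂=7.771, n₂=15
s_p² = [13·7.322² + 14·7.771²]/27 = 57.1208
SE = √(s_p²·(1/14+1/15)) = 2.8086
t = (52.929−44.667)/2.8086 = 2.9417
df = 27
p-value (one-sided, H₁ greater) = 0.00331
At α=0.1: p < α → reject H₀

reject H₀: yes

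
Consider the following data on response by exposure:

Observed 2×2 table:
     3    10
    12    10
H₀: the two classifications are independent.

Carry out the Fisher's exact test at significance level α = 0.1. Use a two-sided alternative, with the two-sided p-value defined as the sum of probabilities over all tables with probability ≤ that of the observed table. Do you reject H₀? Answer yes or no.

Margins: r₁=13, r₂=22, c₁=15, c₂=20, n=35
p_obs = C(13,3)·C(22,12)/C(35,15); sum pmf over tables with pmf ≤ p_obs
p-value (two-sided) = 0.08914
At α=0.1: p < α → reject H₀

reject H₀: yes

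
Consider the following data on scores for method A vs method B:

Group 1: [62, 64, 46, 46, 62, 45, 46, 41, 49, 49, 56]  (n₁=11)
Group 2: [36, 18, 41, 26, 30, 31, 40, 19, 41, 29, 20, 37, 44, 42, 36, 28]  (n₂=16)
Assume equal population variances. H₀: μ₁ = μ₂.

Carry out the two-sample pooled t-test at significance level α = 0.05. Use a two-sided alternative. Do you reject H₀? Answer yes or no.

x̄₁=51.455, s₁=8.079, n₁=11
x̄₂=32.375, s₂=8.563, n₂=16
s_p² = [10·8.079² + 15·8.563²]/25 = 70.0991
SE = √(s_p²·(1/11+1/16)) = 3.2793
t = (51.455−32.375)/3.2793 = 5.8182
df = 25
p-value (two-sided) = 0.00000
At α=0.05: p < α → reject H₀

reject H₀: yes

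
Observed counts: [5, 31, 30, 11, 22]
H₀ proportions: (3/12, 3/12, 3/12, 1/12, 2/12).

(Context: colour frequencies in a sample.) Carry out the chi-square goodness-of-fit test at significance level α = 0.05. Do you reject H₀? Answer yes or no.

n = 99; E_i = n·p_i = [24.75, 24.75, 24.75, 8.25, 16.50]
χ² = (5−24.75)²/24.75 + (31−24.75)²/24.75 + (30−24.75)²/24.75 + (11−8.25)²/8.25 + (22−16.50)²/16.50 = 21.2020
df = 4
p-value (upper-tail) = 0.00029
At α=0.05: p < α → reject H₀

reject H₀: yes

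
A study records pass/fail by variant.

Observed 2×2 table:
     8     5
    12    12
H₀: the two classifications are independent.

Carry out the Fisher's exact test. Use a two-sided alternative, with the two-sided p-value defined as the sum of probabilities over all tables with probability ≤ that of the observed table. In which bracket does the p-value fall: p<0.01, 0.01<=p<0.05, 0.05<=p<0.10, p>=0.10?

p-value bracket: p>=0.10

Margins: r₁=13, r₂=24, c₁=20, c₂=17, n=37
p_obs = C(13,8)·C(24,12)/C(37,20); sum pmf over tables with pmf ≤ p_obs
p-value (two-sided) = 0.73070
→ bracket: p>=0.10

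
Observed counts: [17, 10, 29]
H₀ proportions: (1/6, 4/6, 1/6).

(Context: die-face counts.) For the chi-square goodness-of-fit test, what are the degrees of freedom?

degrees of freedom = 2

df = k − 1 = 3 − 1 = 2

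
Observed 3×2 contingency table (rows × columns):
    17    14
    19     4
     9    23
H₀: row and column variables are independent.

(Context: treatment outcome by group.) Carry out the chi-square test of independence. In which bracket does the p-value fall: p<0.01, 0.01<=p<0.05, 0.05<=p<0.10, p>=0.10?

p-value bracket: p<0.01

Row totals [31, 23, 32], col totals [45, 41], n=86
χ² = (17−16.22)²/16.22 + (14−14.78)²/14.78 + (19−12.03)²/12.03 + (4−10.97)²/10.97 + (9−16.74)²/16.74 + (23−15.26)²/15.26 = 16.0466
df = 2
p-value (upper-tail) = 0.00033
→ bracket: p<0.01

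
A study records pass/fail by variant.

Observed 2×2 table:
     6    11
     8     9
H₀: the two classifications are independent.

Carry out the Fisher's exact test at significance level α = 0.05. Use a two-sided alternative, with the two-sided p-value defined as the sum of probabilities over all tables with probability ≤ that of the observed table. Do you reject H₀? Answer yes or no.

Margins: r₁=17, r₂=17, c₁=14, c₂=20, n=34
p_obs = C(17,6)·C(17,8)/C(34,14); sum pmf over tables with pmf ≤ p_obs
p-value (two-sided) = 0.72828
At α=0.05: p ≥ α → fail to reject H₀

reject H₀: no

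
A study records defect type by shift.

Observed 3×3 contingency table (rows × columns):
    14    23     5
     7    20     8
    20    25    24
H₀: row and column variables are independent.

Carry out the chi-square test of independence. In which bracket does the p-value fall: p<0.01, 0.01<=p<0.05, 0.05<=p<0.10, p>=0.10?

p-value bracket: 0.01<=p<0.05

Row totals [42, 35, 69], col totals [41, 68, 37], n=146
χ² = (14−11.79)²/11.79 + (23−19.56)²/19.56 + (5−10.64)²/10.64 + (7−9.83)²/9.83 + (20−16.30)²/16.30 + (8−8.87)²/8.87 + (20−19.38)²/19.38 + (25−32.14)²/32.14 + (24−17.49)²/17.49 = 9.7794
df = 4
p-value (upper-tail) = 0.04431
→ bracket: 0.01<=p<0.05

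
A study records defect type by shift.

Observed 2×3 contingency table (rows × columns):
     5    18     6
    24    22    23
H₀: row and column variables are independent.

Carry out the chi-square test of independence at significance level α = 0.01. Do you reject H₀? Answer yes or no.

reject H₀: no

Row totals [29, 69], col totals [29, 40, 29], n=98
χ² = (5−8.58)²/8.58 + (18−11.84)²/11.84 + (6−8.58)²/8.58 + (24−20.42)²/20.42 + (22−28.16)²/28.16 + (23−20.42)²/20.42 = 7.7841
df = 2
p-value (upper-tail) = 0.02040
At α=0.01: p ≥ α → fail to reject H₀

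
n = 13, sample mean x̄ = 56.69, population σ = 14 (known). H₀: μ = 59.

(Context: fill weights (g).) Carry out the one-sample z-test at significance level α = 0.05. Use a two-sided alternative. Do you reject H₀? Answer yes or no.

reject H₀: no

SE = σ/√n = 14/√13 = 3.8829
z = (x̄−μ₀)/SE = (56.69−59)/3.8829 = -0.5949
p-value (two-sided) = 0.55190
At α=0.05: p ≥ α → fail to reject H₀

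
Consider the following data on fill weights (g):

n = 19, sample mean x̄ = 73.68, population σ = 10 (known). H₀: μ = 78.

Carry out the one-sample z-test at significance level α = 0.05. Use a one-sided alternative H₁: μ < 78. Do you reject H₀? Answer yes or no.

reject H₀: yes

SE = σ/√n = 10/√19 = 2.2942
z = (x̄−μ₀)/SE = (73.68−78)/2.2942 = -1.8830
p-value (one-sided, H₁ less) = 0.02985
At α=0.05: p < α → reject H₀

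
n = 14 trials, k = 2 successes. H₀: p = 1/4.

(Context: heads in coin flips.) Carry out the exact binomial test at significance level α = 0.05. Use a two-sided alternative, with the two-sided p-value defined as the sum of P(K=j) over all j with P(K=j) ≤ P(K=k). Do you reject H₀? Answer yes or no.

Exact binomial: n=14, k=2, p₀=1/4=0.2500
P(X=j) = C(n,j)·p₀^j·(1−p₀)^(n−j); p = Σ P(X=j) over j with P(X=j) ≤ P(X=2)
p-value (two-sided) = 0.53959
At α=0.05: p ≥ α → fail to reject H₀

reject H₀: no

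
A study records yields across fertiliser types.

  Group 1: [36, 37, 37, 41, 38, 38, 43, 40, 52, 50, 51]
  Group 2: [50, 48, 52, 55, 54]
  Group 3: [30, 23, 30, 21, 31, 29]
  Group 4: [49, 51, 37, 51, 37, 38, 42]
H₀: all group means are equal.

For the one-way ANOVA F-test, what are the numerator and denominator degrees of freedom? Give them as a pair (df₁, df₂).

degrees of freedom = [3, 25]

k = 4 groups, N = 29 total
df = (k−1, N−k) = (4−1, 29−4) = (3, 25)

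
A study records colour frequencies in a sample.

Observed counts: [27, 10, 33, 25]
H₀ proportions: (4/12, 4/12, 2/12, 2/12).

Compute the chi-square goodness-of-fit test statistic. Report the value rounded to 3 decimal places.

n = 95; E_i = n·p_i = [31.67, 31.67, 15.83, 15.83]
χ² = (27−31.67)²/31.67 + (10−31.67)²/31.67 + (33−15.83)²/15.83 + (25−15.83)²/15.83 = 39.4316
df = 3

test statistic = 39.432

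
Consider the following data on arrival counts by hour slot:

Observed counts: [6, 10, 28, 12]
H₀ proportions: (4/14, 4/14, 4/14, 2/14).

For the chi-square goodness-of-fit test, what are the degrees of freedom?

df = k − 1 = 4 − 1 = 3

degrees of freedom = 3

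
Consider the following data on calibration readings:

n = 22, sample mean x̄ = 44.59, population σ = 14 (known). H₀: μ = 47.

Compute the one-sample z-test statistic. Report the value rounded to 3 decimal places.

test statistic = -0.807

SE = σ/√n = 14/√22 = 2.9848
z = (x̄−μ₀)/SE = (44.59−47)/2.9848 = -0.8074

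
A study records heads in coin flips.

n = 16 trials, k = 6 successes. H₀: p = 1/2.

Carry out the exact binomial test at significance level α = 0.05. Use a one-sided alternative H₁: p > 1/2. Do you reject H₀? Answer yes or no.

Exact binomial: n=16, k=6, p₀=1/2=0.5000
P(X≥6) from Σ C(n,i)·p₀^i·(1−p₀)^(n−i)
p-value (one-sided, H₁ greater) = 0.89494
At α=0.05: p ≥ α → fail to reject H₀

reject H₀: no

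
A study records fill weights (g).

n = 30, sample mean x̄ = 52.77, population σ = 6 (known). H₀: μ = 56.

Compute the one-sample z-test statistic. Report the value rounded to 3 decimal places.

SE = σ/√n = 6/√30 = 1.0954
z = (x̄−μ₀)/SE = (52.77−56)/1.0954 = -2.9486

test statistic = -2.949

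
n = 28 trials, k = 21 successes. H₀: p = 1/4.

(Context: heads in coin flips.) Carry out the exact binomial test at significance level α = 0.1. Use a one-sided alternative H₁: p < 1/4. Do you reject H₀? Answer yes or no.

reject H₀: no

Exact binomial: n=28, k=21, p₀=1/4=0.2500
P(X≤21) from Σ C(n,i)·p₀^i·(1−p₀)^(n−i)
p-value (one-sided, H₁ less) = 1.00000
At α=0.1: p ≥ α → fail to reject H₀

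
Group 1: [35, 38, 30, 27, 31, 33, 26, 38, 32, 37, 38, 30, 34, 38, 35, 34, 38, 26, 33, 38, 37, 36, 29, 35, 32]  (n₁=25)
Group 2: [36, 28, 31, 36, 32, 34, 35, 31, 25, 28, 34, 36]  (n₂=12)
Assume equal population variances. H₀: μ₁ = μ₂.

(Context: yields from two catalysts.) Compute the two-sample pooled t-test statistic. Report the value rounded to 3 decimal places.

test statistic = 1.061

x̄₁=33.600, s₁=3.926, n₁=25
x̄₂=32.167, s₂=3.664, n₂=12
s_p² = [24·3.926² + 11·3.664²]/35 = 14.7905
SE = √(s_p²·(1/25+1/12)) = 1.3506
t = (33.600−32.167)/1.3506 = 1.0612
df = 35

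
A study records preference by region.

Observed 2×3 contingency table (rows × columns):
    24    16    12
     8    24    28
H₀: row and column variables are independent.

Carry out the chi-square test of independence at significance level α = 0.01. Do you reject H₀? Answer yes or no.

Row totals [52, 60], col totals [32, 40, 40], n=112
χ² = (24−14.86)²/14.86 + (16−18.57)²/18.57 + (12−18.57)²/18.57 + (8−17.14)²/17.14 + (24−21.43)²/21.43 + (28−21.43)²/21.43 = 15.5077
df = 2
p-value (upper-tail) = 0.00043
At α=0.01: p < α → reject H₀

reject H₀: yes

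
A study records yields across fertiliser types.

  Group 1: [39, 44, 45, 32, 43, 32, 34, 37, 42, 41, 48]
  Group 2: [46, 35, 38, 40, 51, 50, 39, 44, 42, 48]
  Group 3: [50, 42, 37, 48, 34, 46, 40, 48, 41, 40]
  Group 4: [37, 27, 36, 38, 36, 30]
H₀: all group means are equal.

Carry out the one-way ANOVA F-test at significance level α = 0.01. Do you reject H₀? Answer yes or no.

reject H₀: yes

Group means [39.73, 43.30, 42.60, 34.00], grand mean 40.541
SSB = Σnᵢ(x̄ᵢ−x̄)² = 382.507; SSW = ΣΣ(x−x̄ᵢ)² = 898.682
MSB = 382.507/3 = 127.5025; MSW = 898.682/33 = 27.2328
F = MSB/MSW = 4.6819
df = (3, 33)
p-value (upper-tail) = 0.00783
At α=0.01: p < α → reject H₀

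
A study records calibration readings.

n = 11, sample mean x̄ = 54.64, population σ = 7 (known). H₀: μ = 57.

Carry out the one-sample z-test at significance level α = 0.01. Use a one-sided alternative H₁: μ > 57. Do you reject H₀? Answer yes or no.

reject H₀: no

SE = σ/√n = 7/√11 = 2.1106
z = (x̄−μ₀)/SE = (54.64−57)/2.1106 = -1.1182
p-value (one-sided, H₁ greater) = 0.86825
At α=0.01: p ≥ α → fail to reject H₀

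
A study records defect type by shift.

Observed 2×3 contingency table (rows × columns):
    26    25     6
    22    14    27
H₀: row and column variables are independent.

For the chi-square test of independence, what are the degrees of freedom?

df = (r−1)(c−1) = (2−1)·(3−1) = 2

degrees of freedom = 2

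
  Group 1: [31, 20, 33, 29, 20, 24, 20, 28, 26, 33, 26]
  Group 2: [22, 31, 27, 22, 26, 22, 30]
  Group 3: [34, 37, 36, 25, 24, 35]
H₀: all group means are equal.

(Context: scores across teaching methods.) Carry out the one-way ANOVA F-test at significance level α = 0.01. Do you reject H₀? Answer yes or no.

reject H₀: no

Group means [26.36, 25.71, 31.83], grand mean 27.542
SSB = Σnᵢ(x̄ᵢ−x̄)² = 149.151; SSW = ΣΣ(x−x̄ᵢ)² = 502.807
MSB = 149.151/2 = 74.5755; MSW = 502.807/21 = 23.9432
F = MSB/MSW = 3.1147
df = (2, 21)
p-value (upper-tail) = 0.06537
At α=0.01: p ≥ α → fail to reject H₀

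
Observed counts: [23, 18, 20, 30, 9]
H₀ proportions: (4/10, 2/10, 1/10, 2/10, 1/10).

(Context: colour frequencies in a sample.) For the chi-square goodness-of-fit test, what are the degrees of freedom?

df = k − 1 = 5 − 1 = 4

degrees of freedom = 4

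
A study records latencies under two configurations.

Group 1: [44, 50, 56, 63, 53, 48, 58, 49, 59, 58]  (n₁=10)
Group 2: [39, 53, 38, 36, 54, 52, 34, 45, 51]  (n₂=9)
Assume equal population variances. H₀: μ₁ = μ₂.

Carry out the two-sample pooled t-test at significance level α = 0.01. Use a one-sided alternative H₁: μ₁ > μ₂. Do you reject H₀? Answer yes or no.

reject H₀: yes

x̄₁=53.800, s₁=5.959, n₁=10
x̄₂=44.667, s₂=8.031, n₂=9
s_p² = [9·5.959² + 8·8.031²]/17 = 49.1529
SE = √(s_p²·(1/10+1/9)) = 3.2213
t = (53.800−44.667)/3.2213 = 2.8353
df = 17
p-value (one-sided, H₁ greater) = 0.00571
At α=0.01: p < α → reject H₀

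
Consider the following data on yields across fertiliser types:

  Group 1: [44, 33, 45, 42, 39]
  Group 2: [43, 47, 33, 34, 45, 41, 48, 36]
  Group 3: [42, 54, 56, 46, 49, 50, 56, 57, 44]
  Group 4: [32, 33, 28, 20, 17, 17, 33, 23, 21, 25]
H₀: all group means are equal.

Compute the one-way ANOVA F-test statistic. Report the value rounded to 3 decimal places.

test statistic = 31.539

Group means [40.60, 40.88, 50.44, 24.90], grand mean 38.531
SSB = Σnᵢ(x̄ᵢ−x̄)² = 3200.772; SSW = ΣΣ(x−x̄ᵢ)² = 947.197
MSB = 3200.772/3 = 1066.9238; MSW = 947.197/28 = 33.8285
F = MSB/MSW = 31.5392
df = (3, 28)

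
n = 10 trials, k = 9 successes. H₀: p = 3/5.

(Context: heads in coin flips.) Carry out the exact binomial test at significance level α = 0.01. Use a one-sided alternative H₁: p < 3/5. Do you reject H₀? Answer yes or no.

Exact binomial: n=10, k=9, p₀=3/5=0.6000
P(X≤9) from Σ C(n,i)·p₀^i·(1−p₀)^(n−i)
p-value (one-sided, H₁ less) = 0.99395
At α=0.01: p ≥ α → fail to reject H₀

reject H₀: no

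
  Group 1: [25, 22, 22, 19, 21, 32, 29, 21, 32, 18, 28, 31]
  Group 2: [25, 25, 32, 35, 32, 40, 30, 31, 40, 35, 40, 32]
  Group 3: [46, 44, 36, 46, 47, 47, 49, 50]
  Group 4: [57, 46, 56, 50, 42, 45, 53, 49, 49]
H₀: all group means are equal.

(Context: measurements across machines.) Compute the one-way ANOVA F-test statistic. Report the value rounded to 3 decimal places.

test statistic = 52.788

Group means [25.00, 33.08, 45.62, 49.67], grand mean 36.805
SSB = Σnᵢ(x̄ᵢ−x̄)² = 3949.647; SSW = ΣΣ(x−x̄ᵢ)² = 922.792
MSB = 3949.647/3 = 1316.5491; MSW = 922.792/37 = 24.9403
F = MSB/MSW = 52.7880
df = (3, 37)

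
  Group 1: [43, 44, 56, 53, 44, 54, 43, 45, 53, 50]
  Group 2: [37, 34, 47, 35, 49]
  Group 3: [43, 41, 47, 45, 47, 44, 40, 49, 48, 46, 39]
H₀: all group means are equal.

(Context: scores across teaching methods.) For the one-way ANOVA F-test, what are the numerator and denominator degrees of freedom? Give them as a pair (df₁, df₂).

k = 3 groups, N = 26 total
df = (k−1, N−k) = (3−1, 26−3) = (2, 23)

degrees of freedom = [2, 23]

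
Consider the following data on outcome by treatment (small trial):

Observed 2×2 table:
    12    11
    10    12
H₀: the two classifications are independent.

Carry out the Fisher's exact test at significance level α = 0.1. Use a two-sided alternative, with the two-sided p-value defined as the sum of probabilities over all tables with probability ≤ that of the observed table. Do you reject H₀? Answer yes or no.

Margins: r₁=23, r₂=22, c₁=22, c₂=23, n=45
p_obs = C(23,12)·C(22,10)/C(45,22); sum pmf over tables with pmf ≤ p_obs
p-value (two-sided) = 0.76831
At α=0.1: p ≥ α → fail to reject H₀

reject H₀: no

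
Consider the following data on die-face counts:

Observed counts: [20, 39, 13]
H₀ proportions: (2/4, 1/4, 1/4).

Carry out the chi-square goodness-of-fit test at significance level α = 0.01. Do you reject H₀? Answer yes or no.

reject H₀: yes

n = 72; E_i = n·p_i = [36.00, 18.00, 18.00]
χ² = (20−36.00)²/36.00 + (39−18.00)²/18.00 + (13−18.00)²/18.00 = 33.0000
df = 2
p-value (upper-tail) = 0.00000
At α=0.01: p < α → reject H₀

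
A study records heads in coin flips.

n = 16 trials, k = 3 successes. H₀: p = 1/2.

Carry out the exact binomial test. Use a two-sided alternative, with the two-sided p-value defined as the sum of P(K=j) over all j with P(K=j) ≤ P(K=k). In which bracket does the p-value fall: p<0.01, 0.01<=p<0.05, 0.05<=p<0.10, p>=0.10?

p-value bracket: 0.01<=p<0.05

Exact binomial: n=16, k=3, p₀=1/2=0.5000
P(X=j) = C(n,j)·p₀^j·(1−p₀)^(n−j); p = Σ P(X=j) over j with P(X=j) ≤ P(X=3)
p-value (two-sided) = 0.02127
→ bracket: 0.01<=p<0.05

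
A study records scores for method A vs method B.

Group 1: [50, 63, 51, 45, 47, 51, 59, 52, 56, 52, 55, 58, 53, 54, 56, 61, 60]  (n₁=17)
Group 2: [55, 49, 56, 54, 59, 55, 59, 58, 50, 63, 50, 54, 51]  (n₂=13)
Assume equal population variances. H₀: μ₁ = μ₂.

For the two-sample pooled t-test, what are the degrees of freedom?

df = n₁ + n₂ − 2 = 17 + 13 − 2 = 28

degrees of freedom = 28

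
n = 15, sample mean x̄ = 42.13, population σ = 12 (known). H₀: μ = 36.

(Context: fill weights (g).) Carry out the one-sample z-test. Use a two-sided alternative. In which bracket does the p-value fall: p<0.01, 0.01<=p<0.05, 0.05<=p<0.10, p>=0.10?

p-value bracket: 0.01<=p<0.05

SE = σ/√n = 12/√15 = 3.0984
z = (x̄−μ₀)/SE = (42.13−36)/3.0984 = 1.9784
p-value (two-sided) = 0.04788
→ bracket: 0.01<=p<0.05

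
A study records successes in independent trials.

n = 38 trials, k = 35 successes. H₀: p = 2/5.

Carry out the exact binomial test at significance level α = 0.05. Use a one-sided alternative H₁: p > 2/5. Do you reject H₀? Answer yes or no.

Exact binomial: n=38, k=35, p₀=2/5=0.4000
P(X≥35) from Σ C(n,i)·p₀^i·(1−p₀)^(n−i)
p-value (one-sided, H₁ greater) = 0.00000
At α=0.05: p < α → reject H₀

reject H₀: yes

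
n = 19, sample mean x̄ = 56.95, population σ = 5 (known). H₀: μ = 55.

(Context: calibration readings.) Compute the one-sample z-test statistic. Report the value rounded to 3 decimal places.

test statistic = 1.700

SE = σ/√n = 5/√19 = 1.1471
z = (x̄−μ₀)/SE = (56.95−55)/1.1471 = 1.7000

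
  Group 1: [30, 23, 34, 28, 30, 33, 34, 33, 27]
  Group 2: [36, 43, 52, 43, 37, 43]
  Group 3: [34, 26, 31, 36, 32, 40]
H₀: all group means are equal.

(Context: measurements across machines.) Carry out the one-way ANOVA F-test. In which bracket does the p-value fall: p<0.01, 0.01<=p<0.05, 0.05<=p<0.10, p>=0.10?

p-value bracket: p<0.01

Group means [30.22, 42.33, 33.17], grand mean 34.524
SSB = Σnᵢ(x̄ᵢ−x̄)² = 543.516; SSW = ΣΣ(x−x̄ᵢ)² = 387.722
MSB = 543.516/2 = 271.7579; MSW = 387.722/18 = 21.5401
F = MSB/MSW = 12.6164
df = (2, 18)
p-value (upper-tail) = 0.00038
→ bracket: p<0.01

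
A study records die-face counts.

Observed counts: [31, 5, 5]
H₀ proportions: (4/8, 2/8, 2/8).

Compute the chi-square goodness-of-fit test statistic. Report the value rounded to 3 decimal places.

n = 41; E_i = n·p_i = [20.50, 10.25, 10.25]
χ² = (31−20.50)²/20.50 + (5−10.25)²/10.25 + (5−10.25)²/10.25 = 10.7561
df = 2

test statistic = 10.756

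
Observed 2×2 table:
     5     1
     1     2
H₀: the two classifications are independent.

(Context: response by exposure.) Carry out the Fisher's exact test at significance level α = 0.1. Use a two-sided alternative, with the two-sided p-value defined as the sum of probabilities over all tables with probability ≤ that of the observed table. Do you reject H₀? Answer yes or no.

reject H₀: no

Margins: r₁=6, r₂=3, c₁=6, c₂=3, n=9
p_obs = C(6,5)·C(3,1)/C(9,6); sum pmf over tables with pmf ≤ p_obs
p-value (two-sided) = 0.22619
At α=0.1: p ≥ α → fail to reject H₀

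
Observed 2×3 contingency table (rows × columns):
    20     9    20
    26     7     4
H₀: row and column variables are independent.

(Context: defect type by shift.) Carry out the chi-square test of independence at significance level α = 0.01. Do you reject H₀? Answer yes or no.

reject H₀: yes

Row totals [49, 37], col totals [46, 16, 24], n=86
χ² = (20−26.21)²/26.21 + (9−9.12)²/9.12 + (20−13.67)²/13.67 + (26−19.79)²/19.79 + (7−6.88)²/6.88 + (4−10.33)²/10.33 = 10.2239
df = 2
p-value (upper-tail) = 0.00602
At α=0.01: p < α → reject H₀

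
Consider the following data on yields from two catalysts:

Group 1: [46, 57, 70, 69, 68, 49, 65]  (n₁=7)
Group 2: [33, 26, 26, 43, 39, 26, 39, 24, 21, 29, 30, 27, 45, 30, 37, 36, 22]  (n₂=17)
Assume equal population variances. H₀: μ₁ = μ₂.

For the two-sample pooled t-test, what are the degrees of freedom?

df = n₁ + n₂ − 2 = 7 + 17 − 2 = 22

degrees of freedom = 22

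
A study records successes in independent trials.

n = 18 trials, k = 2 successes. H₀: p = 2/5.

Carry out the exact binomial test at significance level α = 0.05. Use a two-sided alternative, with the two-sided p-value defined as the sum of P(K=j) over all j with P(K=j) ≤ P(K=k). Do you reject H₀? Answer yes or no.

Exact binomial: n=18, k=2, p₀=2/5=0.4000
P(X=j) = C(n,j)·p₀^j·(1−p₀)^(n−j); p = Σ P(X=j) over j with P(X=j) ≤ P(X=2)
p-value (two-sided) = 0.01398
At α=0.05: p < α → reject H₀

reject H₀: yes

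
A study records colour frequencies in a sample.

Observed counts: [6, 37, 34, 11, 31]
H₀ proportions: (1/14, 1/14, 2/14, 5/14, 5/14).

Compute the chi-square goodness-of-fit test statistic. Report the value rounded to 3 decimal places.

test statistic = 139.753

n = 119; E_i = n·p_i = [8.50, 8.50, 17.00, 42.50, 42.50]
χ² = (6−8.50)²/8.50 + (37−8.50)²/8.50 + (34−17.00)²/17.00 + (11−42.50)²/42.50 + (31−42.50)²/42.50 = 139.7529
df = 4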